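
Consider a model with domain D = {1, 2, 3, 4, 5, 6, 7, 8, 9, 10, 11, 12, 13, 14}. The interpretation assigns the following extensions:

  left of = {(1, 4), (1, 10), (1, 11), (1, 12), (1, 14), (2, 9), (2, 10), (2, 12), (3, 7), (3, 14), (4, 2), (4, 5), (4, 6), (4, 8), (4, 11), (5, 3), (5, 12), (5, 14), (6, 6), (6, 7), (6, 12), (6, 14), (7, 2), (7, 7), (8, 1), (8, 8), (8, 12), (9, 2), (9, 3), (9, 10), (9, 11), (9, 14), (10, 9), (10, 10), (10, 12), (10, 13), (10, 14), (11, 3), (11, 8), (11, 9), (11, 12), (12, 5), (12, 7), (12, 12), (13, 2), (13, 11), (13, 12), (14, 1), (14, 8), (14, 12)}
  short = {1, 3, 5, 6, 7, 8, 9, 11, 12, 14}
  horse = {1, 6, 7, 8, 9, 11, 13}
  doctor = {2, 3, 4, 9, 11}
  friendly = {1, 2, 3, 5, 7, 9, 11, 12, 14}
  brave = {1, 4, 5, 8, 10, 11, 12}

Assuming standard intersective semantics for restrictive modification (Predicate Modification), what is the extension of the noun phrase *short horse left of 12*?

⟦left of 12⟧ = {x : ⟨x, 12⟩ ∈ ⟦left of⟧} = {1, 2, 5, 6, 8, 10, 11, 12, 13, 14}
⟦horse⟧ = {1, 6, 7, 8, 9, 11, 13}
… ∩ ⟦left of 12⟧ = {1, 6, 7, 8, 9, 11, 13} ∩ {1, 2, 5, 6, 8, 10, 11, 12, 13, 14} = {1, 6, 8, 11, 13}
… ∩ ⟦short⟧ = {1, 6, 8, 11, 13} ∩ {1, 3, 5, 6, 7, 8, 9, 11, 12, 14} = {1, 6, 8, 11}
So ⟦short horse left of 12⟧ = {1, 6, 8, 11}.

{1, 6, 8, 11}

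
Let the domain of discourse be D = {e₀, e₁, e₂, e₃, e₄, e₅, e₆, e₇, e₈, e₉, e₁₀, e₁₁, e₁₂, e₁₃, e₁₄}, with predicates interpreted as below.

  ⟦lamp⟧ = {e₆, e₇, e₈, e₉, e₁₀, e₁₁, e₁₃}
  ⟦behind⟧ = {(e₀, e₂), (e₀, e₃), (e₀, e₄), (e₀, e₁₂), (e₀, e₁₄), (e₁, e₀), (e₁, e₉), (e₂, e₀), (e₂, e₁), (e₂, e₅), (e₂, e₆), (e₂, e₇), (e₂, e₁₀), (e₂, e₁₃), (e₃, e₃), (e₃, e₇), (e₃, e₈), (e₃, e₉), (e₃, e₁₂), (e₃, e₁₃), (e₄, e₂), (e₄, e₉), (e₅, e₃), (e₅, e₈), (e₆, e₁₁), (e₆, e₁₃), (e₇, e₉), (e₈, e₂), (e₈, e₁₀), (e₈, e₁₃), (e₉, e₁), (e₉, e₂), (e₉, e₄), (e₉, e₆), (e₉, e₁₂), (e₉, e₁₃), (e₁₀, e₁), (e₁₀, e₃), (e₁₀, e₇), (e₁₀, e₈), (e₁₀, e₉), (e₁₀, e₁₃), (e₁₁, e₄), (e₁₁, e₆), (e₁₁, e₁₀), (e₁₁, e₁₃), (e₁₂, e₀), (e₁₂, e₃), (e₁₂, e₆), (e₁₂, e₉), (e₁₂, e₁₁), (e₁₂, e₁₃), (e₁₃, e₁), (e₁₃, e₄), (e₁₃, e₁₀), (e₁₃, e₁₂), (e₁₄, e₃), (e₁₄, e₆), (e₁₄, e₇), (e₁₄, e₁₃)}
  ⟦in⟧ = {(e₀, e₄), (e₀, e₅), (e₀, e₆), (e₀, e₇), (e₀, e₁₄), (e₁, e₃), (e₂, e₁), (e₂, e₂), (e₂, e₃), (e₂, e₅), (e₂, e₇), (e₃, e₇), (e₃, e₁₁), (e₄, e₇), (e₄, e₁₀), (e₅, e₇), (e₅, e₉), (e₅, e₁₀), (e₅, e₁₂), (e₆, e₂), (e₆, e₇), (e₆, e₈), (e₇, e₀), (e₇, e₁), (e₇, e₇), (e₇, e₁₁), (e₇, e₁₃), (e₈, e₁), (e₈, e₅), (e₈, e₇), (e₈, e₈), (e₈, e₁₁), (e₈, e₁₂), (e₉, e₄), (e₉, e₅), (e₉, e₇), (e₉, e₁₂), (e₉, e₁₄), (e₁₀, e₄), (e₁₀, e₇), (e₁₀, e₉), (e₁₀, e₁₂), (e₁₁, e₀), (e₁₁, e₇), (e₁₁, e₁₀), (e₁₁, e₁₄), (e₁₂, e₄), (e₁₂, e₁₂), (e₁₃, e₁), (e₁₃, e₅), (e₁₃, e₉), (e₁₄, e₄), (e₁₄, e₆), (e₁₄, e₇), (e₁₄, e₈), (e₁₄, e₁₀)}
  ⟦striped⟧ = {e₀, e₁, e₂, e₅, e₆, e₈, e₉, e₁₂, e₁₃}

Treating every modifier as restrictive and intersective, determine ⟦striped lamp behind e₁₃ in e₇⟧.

⟦behind e₁₃⟧ = {x : ⟨x, e₁₃⟩ ∈ ⟦behind⟧} = {e₂, e₃, e₆, e₈, e₉, e₁₀, e₁₁, e₁₂, e₁₄}
⟦in e₇⟧ = {x : ⟨x, e₇⟩ ∈ ⟦in⟧} = {e₀, e₂, e₃, e₄, e₅, e₆, e₇, e₈, e₉, e₁₀, e₁₁, e₁₄}
⟦lamp⟧ = {e₆, e₇, e₈, e₉, e₁₀, e₁₁, e₁₃}
… ∩ ⟦behind e₁₃⟧ = {e₆, e₇, e₈, e₉, e₁₀, e₁₁, e₁₃} ∩ {e₂, e₃, e₆, e₈, e₉, e₁₀, e₁₁, e₁₂, e₁₄} = {e₆, e₈, e₉, e₁₀, e₁₁}
… ∩ ⟦in e₇⟧ = {e₆, e₈, e₉, e₁₀, e₁₁} ∩ {e₀, e₂, e₃, e₄, e₅, e₆, e₇, e₈, e₉, e₁₀, e₁₁, e₁₄} = {e₆, e₈, e₉, e₁₀, e₁₁}
… ∩ ⟦striped⟧ = {e₆, e₈, e₉, e₁₀, e₁₁} ∩ {e₀, e₁, e₂, e₅, e₆, e₈, e₉, e₁₂, e₁₃} = {e₆, e₈, e₉}
So ⟦striped lamp behind e₁₃ in e₇⟧ = {e₆, e₈, e₉}.

{e₆, e₈, e₉}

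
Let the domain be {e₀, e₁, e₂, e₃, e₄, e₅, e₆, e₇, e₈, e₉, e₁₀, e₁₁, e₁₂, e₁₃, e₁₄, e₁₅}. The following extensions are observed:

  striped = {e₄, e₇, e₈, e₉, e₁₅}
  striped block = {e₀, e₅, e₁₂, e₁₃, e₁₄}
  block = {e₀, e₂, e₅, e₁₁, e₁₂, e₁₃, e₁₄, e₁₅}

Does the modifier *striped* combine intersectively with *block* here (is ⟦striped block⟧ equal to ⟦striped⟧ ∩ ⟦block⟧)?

⟦striped⟧ ∩ ⟦block⟧ = {e₄, e₇, e₈, e₉, e₁₅} ∩ {e₀, e₂, e₅, e₁₁, e₁₂, e₁₃, e₁₄, e₁₅} = {e₁₅}
Observed ⟦striped block⟧ = {e₀, e₅, e₁₂, e₁₃, e₁₄}.
These differ, so the modifier is not intersective in this model.

no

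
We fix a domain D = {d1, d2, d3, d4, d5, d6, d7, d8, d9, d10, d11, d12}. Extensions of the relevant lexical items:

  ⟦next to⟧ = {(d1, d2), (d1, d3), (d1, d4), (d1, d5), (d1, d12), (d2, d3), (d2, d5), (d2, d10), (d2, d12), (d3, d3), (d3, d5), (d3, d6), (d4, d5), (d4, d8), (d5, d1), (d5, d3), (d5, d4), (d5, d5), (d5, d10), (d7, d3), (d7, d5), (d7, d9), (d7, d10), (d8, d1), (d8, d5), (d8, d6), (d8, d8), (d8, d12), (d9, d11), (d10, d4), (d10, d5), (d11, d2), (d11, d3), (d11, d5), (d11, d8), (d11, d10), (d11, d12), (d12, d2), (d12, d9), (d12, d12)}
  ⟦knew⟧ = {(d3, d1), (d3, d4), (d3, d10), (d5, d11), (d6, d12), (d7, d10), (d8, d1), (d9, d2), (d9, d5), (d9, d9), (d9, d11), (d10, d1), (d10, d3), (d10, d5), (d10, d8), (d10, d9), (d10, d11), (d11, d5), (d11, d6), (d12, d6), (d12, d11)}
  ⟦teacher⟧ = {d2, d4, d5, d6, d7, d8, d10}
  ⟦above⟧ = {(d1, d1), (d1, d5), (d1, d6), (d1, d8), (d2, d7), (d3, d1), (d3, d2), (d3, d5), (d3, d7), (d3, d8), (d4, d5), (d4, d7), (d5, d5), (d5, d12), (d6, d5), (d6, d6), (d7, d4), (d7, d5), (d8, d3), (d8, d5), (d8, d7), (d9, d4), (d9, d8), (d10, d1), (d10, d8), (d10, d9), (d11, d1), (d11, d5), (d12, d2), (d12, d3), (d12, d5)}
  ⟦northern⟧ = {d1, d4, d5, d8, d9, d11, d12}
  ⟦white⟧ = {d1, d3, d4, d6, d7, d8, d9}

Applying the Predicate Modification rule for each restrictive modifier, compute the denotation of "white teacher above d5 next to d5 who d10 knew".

⟦above d5⟧ = {x : ⟨x, d5⟩ ∈ ⟦above⟧} = {d1, d3, d4, d5, d6, d7, d8, d11, d12}
⟦next to d5⟧ = {x : ⟨x, d5⟩ ∈ ⟦next to⟧} = {d1, d2, d3, d4, d5, d7, d8, d10, d11}
⟦who d10 knew⟧ = {x : ⟨d10, x⟩ ∈ ⟦knew⟧} = {d1, d3, d5, d8, d9, d11}
⟦teacher⟧ = {d2, d4, d5, d6, d7, d8, d10}
… ∩ ⟦above d5⟧ = {d2, d4, d5, d6, d7, d8, d10} ∩ {d1, d3, d4, d5, d6, d7, d8, d11, d12} = {d4, d5, d6, d7, d8}
… ∩ ⟦next to d5⟧ = {d4, d5, d6, d7, d8} ∩ {d1, d2, d3, d4, d5, d7, d8, d10, d11} = {d4, d5, d7, d8}
… ∩ ⟦who d10 knew⟧ = {d4, d5, d7, d8} ∩ {d1, d3, d5, d8, d9, d11} = {d5, d8}
… ∩ ⟦white⟧ = {d5, d8} ∩ {d1, d3, d4, d6, d7, d8, d9} = {d8}
So ⟦white teacher above d5 next to d5 who d10 knew⟧ = {d8}.

{d8}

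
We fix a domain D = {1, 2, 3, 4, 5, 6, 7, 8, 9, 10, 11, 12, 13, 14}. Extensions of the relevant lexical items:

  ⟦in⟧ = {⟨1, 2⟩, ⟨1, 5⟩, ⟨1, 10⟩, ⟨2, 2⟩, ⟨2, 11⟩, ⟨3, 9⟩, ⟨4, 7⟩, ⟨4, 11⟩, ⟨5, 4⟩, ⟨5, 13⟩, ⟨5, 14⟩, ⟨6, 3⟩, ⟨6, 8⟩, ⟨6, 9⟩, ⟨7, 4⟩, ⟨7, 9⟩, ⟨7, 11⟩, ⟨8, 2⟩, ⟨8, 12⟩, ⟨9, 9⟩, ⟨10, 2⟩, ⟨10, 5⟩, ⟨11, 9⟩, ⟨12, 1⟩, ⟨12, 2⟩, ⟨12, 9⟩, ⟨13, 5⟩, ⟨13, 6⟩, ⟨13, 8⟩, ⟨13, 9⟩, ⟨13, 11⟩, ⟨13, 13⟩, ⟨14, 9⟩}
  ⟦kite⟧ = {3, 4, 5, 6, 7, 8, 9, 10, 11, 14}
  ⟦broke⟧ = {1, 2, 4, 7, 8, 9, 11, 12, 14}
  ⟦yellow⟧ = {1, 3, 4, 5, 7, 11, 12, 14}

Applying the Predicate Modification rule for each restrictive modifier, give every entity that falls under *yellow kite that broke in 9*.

{7, 11, 14}

⟦that broke⟧ = ⟦broke⟧ = {1, 2, 4, 7, 8, 9, 11, 12, 14}
⟦in 9⟧ = {x : ⟨x, 9⟩ ∈ ⟦in⟧} = {3, 6, 7, 9, 11, 12, 13, 14}
⟦kite⟧ = {3, 4, 5, 6, 7, 8, 9, 10, 11, 14}
… ∩ ⟦that broke⟧ = {3, 4, 5, 6, 7, 8, 9, 10, 11, 14} ∩ {1, 2, 4, 7, 8, 9, 11, 12, 14} = {4, 7, 8, 9, 11, 14}
… ∩ ⟦in 9⟧ = {4, 7, 8, 9, 11, 14} ∩ {3, 6, 7, 9, 11, 12, 13, 14} = {7, 9, 11, 14}
… ∩ ⟦yellow⟧ = {7, 9, 11, 14} ∩ {1, 3, 4, 5, 7, 11, 12, 14} = {7, 11, 14}
So ⟦yellow kite that broke in 9⟧ = {7, 11, 14}.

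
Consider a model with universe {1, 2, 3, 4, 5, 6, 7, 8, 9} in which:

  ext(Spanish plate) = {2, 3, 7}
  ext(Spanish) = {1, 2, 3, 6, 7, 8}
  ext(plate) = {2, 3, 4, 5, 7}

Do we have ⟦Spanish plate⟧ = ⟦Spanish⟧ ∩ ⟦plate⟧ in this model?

⟦Spanish⟧ ∩ ⟦plate⟧ = {1, 2, 3, 6, 7, 8} ∩ {2, 3, 4, 5, 7} = {2, 3, 7}
Observed ⟦Spanish plate⟧ = {2, 3, 7}.
These coincide, so the modifier is intersective here.

yes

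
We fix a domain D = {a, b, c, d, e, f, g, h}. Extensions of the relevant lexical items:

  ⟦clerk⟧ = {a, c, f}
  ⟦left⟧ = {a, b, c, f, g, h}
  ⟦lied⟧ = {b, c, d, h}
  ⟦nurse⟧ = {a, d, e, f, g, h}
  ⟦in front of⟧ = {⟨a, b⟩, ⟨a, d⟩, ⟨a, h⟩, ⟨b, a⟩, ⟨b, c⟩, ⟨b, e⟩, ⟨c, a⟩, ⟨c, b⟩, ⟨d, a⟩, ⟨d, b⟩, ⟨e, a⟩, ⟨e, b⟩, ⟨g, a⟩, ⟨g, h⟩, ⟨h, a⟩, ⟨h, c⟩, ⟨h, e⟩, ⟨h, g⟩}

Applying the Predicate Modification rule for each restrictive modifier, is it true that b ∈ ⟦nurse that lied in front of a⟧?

⟦that lied⟧ = ⟦lied⟧ = {b, c, d, h}
⟦in front of a⟧ = {x : ⟨x, a⟩ ∈ ⟦in front of⟧} = {b, c, d, e, g, h}
⟦nurse⟧ = {a, d, e, f, g, h}
… ∩ ⟦that lied⟧ = {a, d, e, f, g, h} ∩ {b, c, d, h} = {d, h}
… ∩ ⟦in front of a⟧ = {d, h} ∩ {b, c, d, e, g, h} = {d, h}
⟦nurse that lied in front of a⟧ = {d, h}; b ∉ this set.

no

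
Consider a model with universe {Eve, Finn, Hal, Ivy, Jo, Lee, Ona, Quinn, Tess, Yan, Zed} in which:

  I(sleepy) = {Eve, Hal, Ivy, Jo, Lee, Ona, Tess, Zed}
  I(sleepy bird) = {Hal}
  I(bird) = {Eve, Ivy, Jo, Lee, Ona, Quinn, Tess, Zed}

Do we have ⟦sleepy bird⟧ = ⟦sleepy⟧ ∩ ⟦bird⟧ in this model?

no

⟦sleepy⟧ ∩ ⟦bird⟧ = {Eve, Hal, Ivy, Jo, Lee, Ona, Tess, Zed} ∩ {Eve, Ivy, Jo, Lee, Ona, Quinn, Tess, Zed} = {Eve, Ivy, Jo, Lee, Ona, Tess, Zed}
Observed ⟦sleepy bird⟧ = {Hal}.
These differ, so the modifier is not intersective in this model.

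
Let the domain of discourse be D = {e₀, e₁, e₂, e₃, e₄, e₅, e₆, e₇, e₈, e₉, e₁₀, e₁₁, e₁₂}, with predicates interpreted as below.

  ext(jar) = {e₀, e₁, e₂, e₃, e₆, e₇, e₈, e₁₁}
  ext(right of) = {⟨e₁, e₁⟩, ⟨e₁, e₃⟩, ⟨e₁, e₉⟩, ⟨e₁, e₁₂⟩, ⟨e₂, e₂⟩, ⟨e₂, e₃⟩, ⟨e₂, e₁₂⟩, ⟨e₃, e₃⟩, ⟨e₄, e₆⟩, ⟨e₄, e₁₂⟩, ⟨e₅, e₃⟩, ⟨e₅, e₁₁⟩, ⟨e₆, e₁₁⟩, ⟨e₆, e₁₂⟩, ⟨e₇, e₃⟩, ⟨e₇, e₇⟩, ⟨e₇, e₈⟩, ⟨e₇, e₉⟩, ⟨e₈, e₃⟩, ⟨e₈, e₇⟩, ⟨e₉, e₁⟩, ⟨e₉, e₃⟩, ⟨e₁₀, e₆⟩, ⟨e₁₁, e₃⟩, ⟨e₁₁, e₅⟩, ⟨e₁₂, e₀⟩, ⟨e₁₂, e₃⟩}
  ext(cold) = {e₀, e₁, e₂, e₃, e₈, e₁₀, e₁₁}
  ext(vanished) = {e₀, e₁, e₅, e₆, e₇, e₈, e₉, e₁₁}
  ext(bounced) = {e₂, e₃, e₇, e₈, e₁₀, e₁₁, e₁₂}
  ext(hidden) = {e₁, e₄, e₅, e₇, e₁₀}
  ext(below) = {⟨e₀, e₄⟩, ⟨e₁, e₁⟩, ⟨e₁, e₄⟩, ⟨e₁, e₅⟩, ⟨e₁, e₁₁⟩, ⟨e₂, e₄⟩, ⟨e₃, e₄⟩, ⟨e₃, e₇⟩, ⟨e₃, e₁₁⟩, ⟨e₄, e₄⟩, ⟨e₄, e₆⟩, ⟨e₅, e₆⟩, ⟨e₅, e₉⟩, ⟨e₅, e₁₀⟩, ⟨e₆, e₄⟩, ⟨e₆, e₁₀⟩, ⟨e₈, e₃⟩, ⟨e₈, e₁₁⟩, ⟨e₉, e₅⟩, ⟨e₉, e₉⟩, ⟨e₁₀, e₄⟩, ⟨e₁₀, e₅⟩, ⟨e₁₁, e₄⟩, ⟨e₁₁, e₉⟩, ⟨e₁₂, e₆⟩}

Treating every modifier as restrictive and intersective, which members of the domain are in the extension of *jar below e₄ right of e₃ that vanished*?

{e₁, e₁₁}

⟦below e₄⟧ = {x : ⟨x, e₄⟩ ∈ ⟦below⟧} = {e₀, e₁, e₂, e₃, e₄, e₆, e₁₀, e₁₁}
⟦right of e₃⟧ = {x : ⟨x, e₃⟩ ∈ ⟦right of⟧} = {e₁, e₂, e₃, e₅, e₇, e₈, e₉, e₁₁, e₁₂}
⟦that vanished⟧ = ⟦vanished⟧ = {e₀, e₁, e₅, e₆, e₇, e₈, e₉, e₁₁}
⟦jar⟧ = {e₀, e₁, e₂, e₃, e₆, e₇, e₈, e₁₁}
… ∩ ⟦below e₄⟧ = {e₀, e₁, e₂, e₃, e₆, e₇, e₈, e₁₁} ∩ {e₀, e₁, e₂, e₃, e₄, e₆, e₁₀, e₁₁} = {e₀, e₁, e₂, e₃, e₆, e₁₁}
… ∩ ⟦right of e₃⟧ = {e₀, e₁, e₂, e₃, e₆, e₁₁} ∩ {e₁, e₂, e₃, e₅, e₇, e₈, e₉, e₁₁, e₁₂} = {e₁, e₂, e₃, e₁₁}
… ∩ ⟦that vanished⟧ = {e₁, e₂, e₃, e₁₁} ∩ {e₀, e₁, e₅, e₆, e₇, e₈, e₉, e₁₁} = {e₁, e₁₁}
So ⟦jar below e₄ right of e₃ that vanished⟧ = {e₁, e₁₁}.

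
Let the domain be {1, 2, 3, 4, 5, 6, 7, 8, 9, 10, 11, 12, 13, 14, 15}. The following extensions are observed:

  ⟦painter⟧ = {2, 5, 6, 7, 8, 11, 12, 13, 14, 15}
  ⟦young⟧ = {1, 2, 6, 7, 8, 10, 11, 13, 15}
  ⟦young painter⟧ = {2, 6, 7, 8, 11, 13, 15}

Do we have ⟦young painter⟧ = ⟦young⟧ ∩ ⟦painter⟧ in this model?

⟦young⟧ ∩ ⟦painter⟧ = {1, 2, 6, 7, 8, 10, 11, 13, 15} ∩ {2, 5, 6, 7, 8, 11, 12, 13, 14, 15} = {2, 6, 7, 8, 11, 13, 15}
Observed ⟦young painter⟧ = {2, 6, 7, 8, 11, 13, 15}.
These coincide, so the modifier is intersective here.

yes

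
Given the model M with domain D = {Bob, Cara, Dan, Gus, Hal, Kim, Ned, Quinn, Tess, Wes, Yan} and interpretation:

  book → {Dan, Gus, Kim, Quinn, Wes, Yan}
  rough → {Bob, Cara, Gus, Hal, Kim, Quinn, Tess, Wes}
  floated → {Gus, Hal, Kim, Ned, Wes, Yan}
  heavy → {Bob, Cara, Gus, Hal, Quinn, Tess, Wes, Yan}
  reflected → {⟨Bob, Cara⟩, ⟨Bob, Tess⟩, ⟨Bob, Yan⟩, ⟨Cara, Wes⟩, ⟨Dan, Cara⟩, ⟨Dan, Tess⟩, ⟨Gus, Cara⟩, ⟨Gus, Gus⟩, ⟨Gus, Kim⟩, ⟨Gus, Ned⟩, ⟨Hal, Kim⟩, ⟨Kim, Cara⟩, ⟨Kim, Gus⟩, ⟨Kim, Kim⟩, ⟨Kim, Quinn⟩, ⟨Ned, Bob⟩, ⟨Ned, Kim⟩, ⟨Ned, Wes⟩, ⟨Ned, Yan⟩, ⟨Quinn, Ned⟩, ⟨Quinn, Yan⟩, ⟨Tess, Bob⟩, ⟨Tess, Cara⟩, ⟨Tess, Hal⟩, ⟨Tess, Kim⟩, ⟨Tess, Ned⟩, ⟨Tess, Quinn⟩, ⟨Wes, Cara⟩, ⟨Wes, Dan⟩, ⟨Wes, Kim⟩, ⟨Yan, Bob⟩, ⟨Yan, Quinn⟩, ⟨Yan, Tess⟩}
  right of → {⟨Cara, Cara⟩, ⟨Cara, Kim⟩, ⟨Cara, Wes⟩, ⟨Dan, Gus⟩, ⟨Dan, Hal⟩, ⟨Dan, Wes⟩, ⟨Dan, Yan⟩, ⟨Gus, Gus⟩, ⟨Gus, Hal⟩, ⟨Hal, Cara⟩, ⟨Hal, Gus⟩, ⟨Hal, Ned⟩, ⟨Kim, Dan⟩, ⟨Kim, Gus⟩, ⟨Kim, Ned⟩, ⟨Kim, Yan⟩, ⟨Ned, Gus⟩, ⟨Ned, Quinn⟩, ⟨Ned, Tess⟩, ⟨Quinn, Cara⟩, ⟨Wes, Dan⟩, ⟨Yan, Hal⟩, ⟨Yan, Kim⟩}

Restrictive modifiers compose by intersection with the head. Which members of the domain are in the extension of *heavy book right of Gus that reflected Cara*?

⟦right of Gus⟧ = {x : ⟨x, Gus⟩ ∈ ⟦right of⟧} = {Dan, Gus, Hal, Kim, Ned}
⟦that reflected Cara⟧ = {x : ⟨x, Cara⟩ ∈ ⟦reflected⟧} = {Bob, Dan, Gus, Kim, Tess, Wes}
⟦book⟧ = {Dan, Gus, Kim, Quinn, Wes, Yan}
… ∩ ⟦right of Gus⟧ = {Dan, Gus, Kim, Quinn, Wes, Yan} ∩ {Dan, Gus, Hal, Kim, Ned} = {Dan, Gus, Kim}
… ∩ ⟦that reflected Cara⟧ = {Dan, Gus, Kim} ∩ {Bob, Dan, Gus, Kim, Tess, Wes} = {Dan, Gus, Kim}
… ∩ ⟦heavy⟧ = {Dan, Gus, Kim} ∩ {Bob, Cara, Gus, Hal, Quinn, Tess, Wes, Yan} = {Gus}
So ⟦heavy book right of Gus that reflected Cara⟧ = {Gus}.

{Gus}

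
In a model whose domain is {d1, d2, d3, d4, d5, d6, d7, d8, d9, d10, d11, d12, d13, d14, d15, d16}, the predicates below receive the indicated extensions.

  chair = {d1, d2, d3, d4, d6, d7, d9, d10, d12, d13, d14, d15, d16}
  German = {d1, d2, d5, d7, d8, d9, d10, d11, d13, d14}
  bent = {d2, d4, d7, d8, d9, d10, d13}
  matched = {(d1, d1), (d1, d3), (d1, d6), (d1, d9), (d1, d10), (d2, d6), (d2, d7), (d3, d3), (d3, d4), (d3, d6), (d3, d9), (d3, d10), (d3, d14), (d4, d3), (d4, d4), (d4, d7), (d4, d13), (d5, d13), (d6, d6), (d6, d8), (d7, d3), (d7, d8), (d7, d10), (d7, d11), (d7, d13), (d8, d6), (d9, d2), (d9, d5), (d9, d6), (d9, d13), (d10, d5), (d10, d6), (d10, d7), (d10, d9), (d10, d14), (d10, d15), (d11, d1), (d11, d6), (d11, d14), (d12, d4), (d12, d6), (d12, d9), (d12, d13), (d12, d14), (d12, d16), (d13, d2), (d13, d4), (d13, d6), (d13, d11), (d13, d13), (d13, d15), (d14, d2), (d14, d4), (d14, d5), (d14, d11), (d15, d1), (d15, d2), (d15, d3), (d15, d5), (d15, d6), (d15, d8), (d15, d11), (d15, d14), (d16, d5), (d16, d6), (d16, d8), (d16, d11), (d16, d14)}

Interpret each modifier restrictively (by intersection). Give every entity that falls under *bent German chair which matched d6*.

⟦which matched d6⟧ = {x : ⟨x, d6⟩ ∈ ⟦matched⟧} = {d1, d2, d3, d6, d8, d9, d10, d11, d12, d13, d15, d16}
⟦chair⟧ = {d1, d2, d3, d4, d6, d7, d9, d10, d12, d13, d14, d15, d16}
… ∩ ⟦which matched d6⟧ = {d1, d2, d3, d4, d6, d7, d9, d10, d12, d13, d14, d15, d16} ∩ {d1, d2, d3, d6, d8, d9, d10, d11, d12, d13, d15, d16} = {d1, d2, d3, d6, d9, d10, d12, d13, d15, d16}
… ∩ ⟦bent⟧ = {d1, d2, d3, d6, d9, d10, d12, d13, d15, d16} ∩ {d2, d4, d7, d8, d9, d10, d13} = {d2, d9, d10, d13}
… ∩ ⟦German⟧ = {d2, d9, d10, d13} ∩ {d1, d2, d5, d7, d8, d9, d10, d11, d13, d14} = {d2, d9, d10, d13}
So ⟦bent German chair which matched d6⟧ = {d2, d9, d10, d13}.

{d2, d9, d10, d13}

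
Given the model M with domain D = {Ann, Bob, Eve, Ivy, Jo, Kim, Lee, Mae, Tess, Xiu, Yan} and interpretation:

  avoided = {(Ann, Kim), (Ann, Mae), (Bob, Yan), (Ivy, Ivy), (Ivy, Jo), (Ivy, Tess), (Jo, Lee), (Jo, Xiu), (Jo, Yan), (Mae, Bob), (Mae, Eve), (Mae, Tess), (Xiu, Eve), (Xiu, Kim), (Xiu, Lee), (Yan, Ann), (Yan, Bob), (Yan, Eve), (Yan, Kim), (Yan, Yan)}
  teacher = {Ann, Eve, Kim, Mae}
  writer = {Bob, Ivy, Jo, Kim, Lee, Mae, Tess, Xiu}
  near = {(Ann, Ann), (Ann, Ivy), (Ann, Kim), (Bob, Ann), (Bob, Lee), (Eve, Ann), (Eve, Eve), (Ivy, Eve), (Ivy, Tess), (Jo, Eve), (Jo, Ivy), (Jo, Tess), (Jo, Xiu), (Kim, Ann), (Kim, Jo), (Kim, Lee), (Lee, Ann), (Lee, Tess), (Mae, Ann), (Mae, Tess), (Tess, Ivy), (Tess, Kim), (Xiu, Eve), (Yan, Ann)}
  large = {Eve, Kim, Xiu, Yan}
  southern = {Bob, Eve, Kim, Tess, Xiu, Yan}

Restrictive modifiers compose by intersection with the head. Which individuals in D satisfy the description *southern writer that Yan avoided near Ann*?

⟦that Yan avoided⟧ = {x : ⟨Yan, x⟩ ∈ ⟦avoided⟧} = {Ann, Bob, Eve, Kim, Yan}
⟦near Ann⟧ = {x : ⟨x, Ann⟩ ∈ ⟦near⟧} = {Ann, Bob, Eve, Kim, Lee, Mae, Yan}
⟦writer⟧ = {Bob, Ivy, Jo, Kim, Lee, Mae, Tess, Xiu}
… ∩ ⟦that Yan avoided⟧ = {Bob, Ivy, Jo, Kim, Lee, Mae, Tess, Xiu} ∩ {Ann, Bob, Eve, Kim, Yan} = {Bob, Kim}
… ∩ ⟦near Ann⟧ = {Bob, Kim} ∩ {Ann, Bob, Eve, Kim, Lee, Mae, Yan} = {Bob, Kim}
… ∩ ⟦southern⟧ = {Bob, Kim} ∩ {Bob, Eve, Kim, Tess, Xiu, Yan} = {Bob, Kim}
So ⟦southern writer that Yan avoided near Ann⟧ = {Bob, Kim}.

{Bob, Kim}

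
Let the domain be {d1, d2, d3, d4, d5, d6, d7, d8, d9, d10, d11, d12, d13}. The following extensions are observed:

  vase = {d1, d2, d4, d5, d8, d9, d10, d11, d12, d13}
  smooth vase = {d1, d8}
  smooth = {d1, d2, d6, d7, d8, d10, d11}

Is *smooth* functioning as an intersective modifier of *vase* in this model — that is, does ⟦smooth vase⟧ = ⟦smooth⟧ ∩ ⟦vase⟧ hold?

⟦smooth⟧ ∩ ⟦vase⟧ = {d1, d2, d6, d7, d8, d10, d11} ∩ {d1, d2, d4, d5, d8, d9, d10, d11, d12, d13} = {d1, d2, d8, d10, d11}
Observed ⟦smooth vase⟧ = {d1, d8}.
These differ, so the modifier is not intersective in this model.

no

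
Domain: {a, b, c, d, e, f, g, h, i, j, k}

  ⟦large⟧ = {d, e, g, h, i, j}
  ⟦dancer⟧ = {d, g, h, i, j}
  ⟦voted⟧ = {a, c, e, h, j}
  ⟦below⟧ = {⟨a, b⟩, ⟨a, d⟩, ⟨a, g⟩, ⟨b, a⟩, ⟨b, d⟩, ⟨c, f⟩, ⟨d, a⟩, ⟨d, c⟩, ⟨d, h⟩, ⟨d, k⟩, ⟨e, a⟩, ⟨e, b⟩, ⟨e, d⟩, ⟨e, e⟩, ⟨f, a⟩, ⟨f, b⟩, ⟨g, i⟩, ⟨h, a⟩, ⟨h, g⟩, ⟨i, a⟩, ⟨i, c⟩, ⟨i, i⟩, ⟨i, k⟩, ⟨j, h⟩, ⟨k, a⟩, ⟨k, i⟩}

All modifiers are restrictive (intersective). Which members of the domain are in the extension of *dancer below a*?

⟦below a⟧ = {x : ⟨x, a⟩ ∈ ⟦below⟧} = {b, d, e, f, h, i, k}
⟦dancer⟧ = {d, g, h, i, j}
… ∩ ⟦below a⟧ = {d, g, h, i, j} ∩ {b, d, e, f, h, i, k} = {d, h, i}
So ⟦dancer below a⟧ = {d, h, i}.

{d, h, i}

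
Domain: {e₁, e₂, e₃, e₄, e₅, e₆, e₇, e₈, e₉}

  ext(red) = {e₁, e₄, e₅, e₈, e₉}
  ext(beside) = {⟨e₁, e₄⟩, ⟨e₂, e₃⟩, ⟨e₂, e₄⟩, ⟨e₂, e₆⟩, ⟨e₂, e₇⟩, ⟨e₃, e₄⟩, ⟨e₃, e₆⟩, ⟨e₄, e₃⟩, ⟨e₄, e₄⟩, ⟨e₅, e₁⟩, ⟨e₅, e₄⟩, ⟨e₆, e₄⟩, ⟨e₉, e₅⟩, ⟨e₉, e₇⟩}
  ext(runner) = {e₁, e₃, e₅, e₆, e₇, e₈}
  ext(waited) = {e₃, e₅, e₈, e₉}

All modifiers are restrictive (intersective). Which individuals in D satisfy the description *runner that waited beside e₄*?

{e₃, e₅}

⟦that waited⟧ = ⟦waited⟧ = {e₃, e₅, e₈, e₉}
⟦beside e₄⟧ = {x : ⟨x, e₄⟩ ∈ ⟦beside⟧} = {e₁, e₂, e₃, e₄, e₅, e₆}
⟦runner⟧ = {e₁, e₃, e₅, e₆, e₇, e₈}
… ∩ ⟦that waited⟧ = {e₁, e₃, e₅, e₆, e₇, e₈} ∩ {e₃, e₅, e₈, e₉} = {e₃, e₅, e₈}
… ∩ ⟦beside e₄⟧ = {e₃, e₅, e₈} ∩ {e₁, e₂, e₃, e₄, e₅, e₆} = {e₃, e₅}
So ⟦runner that waited beside e₄⟧ = {e₃, e₅}.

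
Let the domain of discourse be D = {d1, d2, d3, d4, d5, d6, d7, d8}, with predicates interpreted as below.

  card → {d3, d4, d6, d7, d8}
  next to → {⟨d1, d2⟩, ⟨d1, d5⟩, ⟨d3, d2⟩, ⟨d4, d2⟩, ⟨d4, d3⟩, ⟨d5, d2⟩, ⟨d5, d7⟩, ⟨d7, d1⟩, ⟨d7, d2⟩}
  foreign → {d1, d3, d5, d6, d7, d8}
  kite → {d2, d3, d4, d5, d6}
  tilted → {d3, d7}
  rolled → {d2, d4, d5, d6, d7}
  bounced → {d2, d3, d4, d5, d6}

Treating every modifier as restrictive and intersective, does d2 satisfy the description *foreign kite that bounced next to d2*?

⟦that bounced⟧ = ⟦bounced⟧ = {d2, d3, d4, d5, d6}
⟦next to d2⟧ = {x : ⟨x, d2⟩ ∈ ⟦next to⟧} = {d1, d3, d4, d5, d7}
⟦kite⟧ = {d2, d3, d4, d5, d6}
… ∩ ⟦that bounced⟧ = {d2, d3, d4, d5, d6} ∩ {d2, d3, d4, d5, d6} = {d2, d3, d4, d5, d6}
… ∩ ⟦next to d2⟧ = {d2, d3, d4, d5, d6} ∩ {d1, d3, d4, d5, d7} = {d3, d4, d5}
… ∩ ⟦foreign⟧ = {d3, d4, d5} ∩ {d1, d3, d5, d6, d7, d8} = {d3, d5}
⟦foreign kite that bounced next to d2⟧ = {d3, d5}; d2 ∉ this set.

no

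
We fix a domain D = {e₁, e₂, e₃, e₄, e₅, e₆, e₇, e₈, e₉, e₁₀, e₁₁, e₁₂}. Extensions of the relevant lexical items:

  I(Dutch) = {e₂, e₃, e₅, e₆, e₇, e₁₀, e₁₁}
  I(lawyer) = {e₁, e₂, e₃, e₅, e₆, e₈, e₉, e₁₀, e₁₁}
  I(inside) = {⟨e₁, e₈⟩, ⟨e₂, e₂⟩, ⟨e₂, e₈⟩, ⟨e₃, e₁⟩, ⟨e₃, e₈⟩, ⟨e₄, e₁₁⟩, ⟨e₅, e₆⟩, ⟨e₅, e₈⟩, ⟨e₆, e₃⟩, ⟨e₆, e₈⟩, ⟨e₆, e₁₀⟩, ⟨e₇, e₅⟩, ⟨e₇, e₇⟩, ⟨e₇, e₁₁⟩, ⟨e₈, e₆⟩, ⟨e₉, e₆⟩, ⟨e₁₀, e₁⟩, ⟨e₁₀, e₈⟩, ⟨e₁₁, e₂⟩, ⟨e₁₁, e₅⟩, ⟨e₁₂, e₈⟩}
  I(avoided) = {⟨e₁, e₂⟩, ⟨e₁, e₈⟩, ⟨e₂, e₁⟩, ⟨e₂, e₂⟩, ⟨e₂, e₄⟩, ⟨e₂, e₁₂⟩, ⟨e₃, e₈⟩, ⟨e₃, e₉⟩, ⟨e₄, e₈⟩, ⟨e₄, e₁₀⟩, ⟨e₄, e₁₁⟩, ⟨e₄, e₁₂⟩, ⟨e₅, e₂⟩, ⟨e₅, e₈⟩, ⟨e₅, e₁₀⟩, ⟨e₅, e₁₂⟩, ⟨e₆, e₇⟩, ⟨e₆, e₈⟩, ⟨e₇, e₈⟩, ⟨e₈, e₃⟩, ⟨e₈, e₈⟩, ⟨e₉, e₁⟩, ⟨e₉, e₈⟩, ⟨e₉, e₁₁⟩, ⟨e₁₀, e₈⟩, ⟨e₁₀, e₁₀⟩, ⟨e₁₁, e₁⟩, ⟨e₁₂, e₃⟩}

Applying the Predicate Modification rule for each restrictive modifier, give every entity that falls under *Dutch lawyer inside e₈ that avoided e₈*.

{e₃, e₅, e₆, e₁₀}

⟦inside e₈⟧ = {x : ⟨x, e₈⟩ ∈ ⟦inside⟧} = {e₁, e₂, e₃, e₅, e₆, e₁₀, e₁₂}
⟦that avoided e₈⟧ = {x : ⟨x, e₈⟩ ∈ ⟦avoided⟧} = {e₁, e₃, e₄, e₅, e₆, e₇, e₈, e₉, e₁₀}
⟦lawyer⟧ = {e₁, e₂, e₃, e₅, e₆, e₈, e₉, e₁₀, e₁₁}
… ∩ ⟦inside e₈⟧ = {e₁, e₂, e₃, e₅, e₆, e₈, e₉, e₁₀, e₁₁} ∩ {e₁, e₂, e₃, e₅, e₆, e₁₀, e₁₂} = {e₁, e₂, e₃, e₅, e₆, e₁₀}
… ∩ ⟦that avoided e₈⟧ = {e₁, e₂, e₃, e₅, e₆, e₁₀} ∩ {e₁, e₃, e₄, e₅, e₆, e₇, e₈, e₉, e₁₀} = {e₁, e₃, e₅, e₆, e₁₀}
… ∩ ⟦Dutch⟧ = {e₁, e₃, e₅, e₆, e₁₀} ∩ {e₂, e₃, e₅, e₆, e₇, e₁₀, e₁₁} = {e₃, e₅, e₆, e₁₀}
So ⟦Dutch lawyer inside e₈ that avoided e₈⟧ = {e₃, e₅, e₆, e₁₀}.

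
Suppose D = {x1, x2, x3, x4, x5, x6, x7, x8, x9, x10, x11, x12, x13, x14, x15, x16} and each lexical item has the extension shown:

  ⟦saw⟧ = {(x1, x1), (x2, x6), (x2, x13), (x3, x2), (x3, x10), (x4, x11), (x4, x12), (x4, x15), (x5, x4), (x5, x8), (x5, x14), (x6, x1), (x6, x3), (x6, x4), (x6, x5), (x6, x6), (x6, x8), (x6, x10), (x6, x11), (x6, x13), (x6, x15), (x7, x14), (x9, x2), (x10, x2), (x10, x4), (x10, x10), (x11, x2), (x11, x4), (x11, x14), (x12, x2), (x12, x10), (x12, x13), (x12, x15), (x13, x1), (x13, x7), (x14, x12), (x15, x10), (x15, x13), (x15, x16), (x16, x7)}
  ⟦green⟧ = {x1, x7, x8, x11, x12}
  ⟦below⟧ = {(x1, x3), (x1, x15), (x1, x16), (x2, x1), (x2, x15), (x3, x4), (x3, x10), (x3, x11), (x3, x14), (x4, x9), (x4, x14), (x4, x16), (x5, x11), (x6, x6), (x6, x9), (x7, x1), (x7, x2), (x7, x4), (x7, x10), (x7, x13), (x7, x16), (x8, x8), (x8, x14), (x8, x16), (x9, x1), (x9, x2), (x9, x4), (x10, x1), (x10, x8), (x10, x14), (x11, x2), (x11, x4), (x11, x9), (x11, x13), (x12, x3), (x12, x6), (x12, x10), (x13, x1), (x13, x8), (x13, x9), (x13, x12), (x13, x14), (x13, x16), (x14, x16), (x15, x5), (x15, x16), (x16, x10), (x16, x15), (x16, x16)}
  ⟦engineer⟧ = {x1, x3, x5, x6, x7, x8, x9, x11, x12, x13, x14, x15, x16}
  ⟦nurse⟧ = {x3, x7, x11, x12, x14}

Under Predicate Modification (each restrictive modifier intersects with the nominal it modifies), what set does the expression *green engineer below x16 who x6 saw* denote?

⟦below x16⟧ = {x : ⟨x, x16⟩ ∈ ⟦below⟧} = {x1, x4, x7, x8, x13, x14, x15, x16}
⟦who x6 saw⟧ = {x : ⟨x6, x⟩ ∈ ⟦saw⟧} = {x1, x3, x4, x5, x6, x8, x10, x11, x13, x15}
⟦engineer⟧ = {x1, x3, x5, x6, x7, x8, x9, x11, x12, x13, x14, x15, x16}
… ∩ ⟦below x16⟧ = {x1, x3, x5, x6, x7, x8, x9, x11, x12, x13, x14, x15, x16} ∩ {x1, x4, x7, x8, x13, x14, x15, x16} = {x1, x7, x8, x13, x14, x15, x16}
… ∩ ⟦who x6 saw⟧ = {x1, x7, x8, x13, x14, x15, x16} ∩ {x1, x3, x4, x5, x6, x8, x10, x11, x13, x15} = {x1, x8, x13, x15}
… ∩ ⟦green⟧ = {x1, x8, x13, x15} ∩ {x1, x7, x8, x11, x12} = {x1, x8}
So ⟦green engineer below x16 who x6 saw⟧ = {x1, x8}.

{x1, x8}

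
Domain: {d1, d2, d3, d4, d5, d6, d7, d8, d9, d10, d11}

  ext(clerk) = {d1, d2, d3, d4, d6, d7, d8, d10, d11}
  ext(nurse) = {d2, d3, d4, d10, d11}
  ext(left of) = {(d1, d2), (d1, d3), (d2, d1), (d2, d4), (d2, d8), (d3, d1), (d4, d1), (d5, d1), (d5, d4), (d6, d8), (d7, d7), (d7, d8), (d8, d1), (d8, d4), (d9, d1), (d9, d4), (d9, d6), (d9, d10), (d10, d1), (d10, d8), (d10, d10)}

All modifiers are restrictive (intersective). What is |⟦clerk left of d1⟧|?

⟦left of d1⟧ = {x : ⟨x, d1⟩ ∈ ⟦left of⟧} = {d2, d3, d4, d5, d8, d9, d10}
⟦clerk⟧ = {d1, d2, d3, d4, d6, d7, d8, d10, d11}
… ∩ ⟦left of d1⟧ = {d1, d2, d3, d4, d6, d7, d8, d10, d11} ∩ {d2, d3, d4, d5, d8, d9, d10} = {d2, d3, d4, d8, d10}
⟦clerk left of d1⟧ = {d2, d3, d4, d8, d10}, so the cardinality is 5.

5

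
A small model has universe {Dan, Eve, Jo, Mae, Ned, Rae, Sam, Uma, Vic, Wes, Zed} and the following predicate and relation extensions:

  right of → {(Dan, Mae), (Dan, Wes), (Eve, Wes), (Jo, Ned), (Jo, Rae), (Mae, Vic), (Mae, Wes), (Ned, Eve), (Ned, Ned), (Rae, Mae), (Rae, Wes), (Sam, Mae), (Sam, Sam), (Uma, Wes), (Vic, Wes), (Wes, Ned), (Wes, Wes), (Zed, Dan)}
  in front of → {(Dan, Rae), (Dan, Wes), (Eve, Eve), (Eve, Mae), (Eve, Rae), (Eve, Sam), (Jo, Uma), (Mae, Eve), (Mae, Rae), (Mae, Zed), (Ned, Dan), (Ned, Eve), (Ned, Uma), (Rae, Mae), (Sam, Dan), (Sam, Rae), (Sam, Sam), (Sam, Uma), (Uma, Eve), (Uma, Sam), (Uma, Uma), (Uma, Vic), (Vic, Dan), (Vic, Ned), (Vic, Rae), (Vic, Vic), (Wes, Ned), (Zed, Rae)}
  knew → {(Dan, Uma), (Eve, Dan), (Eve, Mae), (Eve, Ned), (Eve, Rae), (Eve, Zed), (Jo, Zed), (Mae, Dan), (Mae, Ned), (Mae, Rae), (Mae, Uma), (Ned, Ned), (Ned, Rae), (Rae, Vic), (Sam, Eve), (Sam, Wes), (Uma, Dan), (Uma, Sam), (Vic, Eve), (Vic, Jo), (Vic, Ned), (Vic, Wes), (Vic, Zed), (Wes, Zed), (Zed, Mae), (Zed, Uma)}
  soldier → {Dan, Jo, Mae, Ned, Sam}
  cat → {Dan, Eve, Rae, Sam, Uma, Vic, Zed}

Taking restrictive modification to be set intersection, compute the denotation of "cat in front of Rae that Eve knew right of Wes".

⟦in front of Rae⟧ = {x : ⟨x, Rae⟩ ∈ ⟦in front of⟧} = {Dan, Eve, Mae, Sam, Vic, Zed}
⟦that Eve knew⟧ = {x : ⟨Eve, x⟩ ∈ ⟦knew⟧} = {Dan, Mae, Ned, Rae, Zed}
⟦right of Wes⟧ = {x : ⟨x, Wes⟩ ∈ ⟦right of⟧} = {Dan, Eve, Mae, Rae, Uma, Vic, Wes}
⟦cat⟧ = {Dan, Eve, Rae, Sam, Uma, Vic, Zed}
… ∩ ⟦in front of Rae⟧ = {Dan, Eve, Rae, Sam, Uma, Vic, Zed} ∩ {Dan, Eve, Mae, Sam, Vic, Zed} = {Dan, Eve, Sam, Vic, Zed}
… ∩ ⟦that Eve knew⟧ = {Dan, Eve, Sam, Vic, Zed} ∩ {Dan, Mae, Ned, Rae, Zed} = {Dan, Zed}
… ∩ ⟦right of Wes⟧ = {Dan, Zed} ∩ {Dan, Eve, Mae, Rae, Uma, Vic, Wes} = {Dan}
So ⟦cat in front of Rae that Eve knew right of Wes⟧ = {Dan}.

{Dan}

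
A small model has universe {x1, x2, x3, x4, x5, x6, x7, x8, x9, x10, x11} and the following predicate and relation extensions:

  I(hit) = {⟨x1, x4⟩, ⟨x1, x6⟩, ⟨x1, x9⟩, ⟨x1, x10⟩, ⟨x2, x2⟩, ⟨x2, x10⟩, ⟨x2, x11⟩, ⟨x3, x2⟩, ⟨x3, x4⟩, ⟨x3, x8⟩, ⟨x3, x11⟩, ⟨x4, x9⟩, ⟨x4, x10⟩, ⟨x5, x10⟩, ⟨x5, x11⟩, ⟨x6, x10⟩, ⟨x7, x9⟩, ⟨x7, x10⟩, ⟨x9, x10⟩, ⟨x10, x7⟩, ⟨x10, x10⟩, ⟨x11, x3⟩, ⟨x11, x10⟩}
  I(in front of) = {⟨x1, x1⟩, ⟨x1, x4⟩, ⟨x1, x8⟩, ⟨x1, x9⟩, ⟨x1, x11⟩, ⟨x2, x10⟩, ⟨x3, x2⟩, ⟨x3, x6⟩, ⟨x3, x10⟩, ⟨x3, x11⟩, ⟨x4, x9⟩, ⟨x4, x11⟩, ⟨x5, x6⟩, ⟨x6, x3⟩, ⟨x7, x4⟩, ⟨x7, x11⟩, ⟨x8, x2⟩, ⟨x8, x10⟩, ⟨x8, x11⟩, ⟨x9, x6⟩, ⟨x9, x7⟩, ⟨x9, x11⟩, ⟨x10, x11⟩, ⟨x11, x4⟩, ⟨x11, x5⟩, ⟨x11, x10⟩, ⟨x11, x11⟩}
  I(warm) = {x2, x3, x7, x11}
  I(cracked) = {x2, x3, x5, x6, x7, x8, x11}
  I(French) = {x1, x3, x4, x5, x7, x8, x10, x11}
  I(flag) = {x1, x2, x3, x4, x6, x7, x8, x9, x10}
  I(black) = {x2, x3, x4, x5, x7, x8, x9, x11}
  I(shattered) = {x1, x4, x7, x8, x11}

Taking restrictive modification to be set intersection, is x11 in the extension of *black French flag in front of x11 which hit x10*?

⟦in front of x11⟧ = {x : ⟨x, x11⟩ ∈ ⟦in front of⟧} = {x1, x3, x4, x7, x8, x9, x10, x11}
⟦which hit x10⟧ = {x : ⟨x, x10⟩ ∈ ⟦hit⟧} = {x1, x2, x4, x5, x6, x7, x9, x10, x11}
⟦flag⟧ = {x1, x2, x3, x4, x6, x7, x8, x9, x10}
… ∩ ⟦in front of x11⟧ = {x1, x2, x3, x4, x6, x7, x8, x9, x10} ∩ {x1, x3, x4, x7, x8, x9, x10, x11} = {x1, x3, x4, x7, x8, x9, x10}
… ∩ ⟦which hit x10⟧ = {x1, x3, x4, x7, x8, x9, x10} ∩ {x1, x2, x4, x5, x6, x7, x9, x10, x11} = {x1, x4, x7, x9, x10}
… ∩ ⟦black⟧ = {x1, x4, x7, x9, x10} ∩ {x2, x3, x4, x5, x7, x8, x9, x11} = {x4, x7, x9}
… ∩ ⟦French⟧ = {x4, x7, x9} ∩ {x1, x3, x4, x5, x7, x8, x10, x11} = {x4, x7}
⟦black French flag in front of x11 which hit x10⟧ = {x4, x7}; x11 ∉ this set.

no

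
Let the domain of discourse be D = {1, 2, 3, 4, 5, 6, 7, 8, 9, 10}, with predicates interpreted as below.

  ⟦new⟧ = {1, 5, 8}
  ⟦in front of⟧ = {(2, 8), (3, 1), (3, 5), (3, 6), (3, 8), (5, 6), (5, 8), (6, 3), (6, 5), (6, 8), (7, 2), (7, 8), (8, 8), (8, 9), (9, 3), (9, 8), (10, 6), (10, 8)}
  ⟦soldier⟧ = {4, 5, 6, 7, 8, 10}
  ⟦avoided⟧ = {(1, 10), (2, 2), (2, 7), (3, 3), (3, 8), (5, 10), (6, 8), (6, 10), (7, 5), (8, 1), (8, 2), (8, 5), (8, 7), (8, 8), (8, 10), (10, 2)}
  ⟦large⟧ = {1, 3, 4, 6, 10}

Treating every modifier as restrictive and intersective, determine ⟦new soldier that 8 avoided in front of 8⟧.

⟦that 8 avoided⟧ = {x : ⟨8, x⟩ ∈ ⟦avoided⟧} = {1, 2, 5, 7, 8, 10}
⟦in front of 8⟧ = {x : ⟨x, 8⟩ ∈ ⟦in front of⟧} = {2, 3, 5, 6, 7, 8, 9, 10}
⟦soldier⟧ = {4, 5, 6, 7, 8, 10}
… ∩ ⟦that 8 avoided⟧ = {4, 5, 6, 7, 8, 10} ∩ {1, 2, 5, 7, 8, 10} = {5, 7, 8, 10}
… ∩ ⟦in front of 8⟧ = {5, 7, 8, 10} ∩ {2, 3, 5, 6, 7, 8, 9, 10} = {5, 7, 8, 10}
… ∩ ⟦new⟧ = {5, 7, 8, 10} ∩ {1, 5, 8} = {5, 8}
So ⟦new soldier that 8 avoided in front of 8⟧ = {5, 8}.

{5, 8}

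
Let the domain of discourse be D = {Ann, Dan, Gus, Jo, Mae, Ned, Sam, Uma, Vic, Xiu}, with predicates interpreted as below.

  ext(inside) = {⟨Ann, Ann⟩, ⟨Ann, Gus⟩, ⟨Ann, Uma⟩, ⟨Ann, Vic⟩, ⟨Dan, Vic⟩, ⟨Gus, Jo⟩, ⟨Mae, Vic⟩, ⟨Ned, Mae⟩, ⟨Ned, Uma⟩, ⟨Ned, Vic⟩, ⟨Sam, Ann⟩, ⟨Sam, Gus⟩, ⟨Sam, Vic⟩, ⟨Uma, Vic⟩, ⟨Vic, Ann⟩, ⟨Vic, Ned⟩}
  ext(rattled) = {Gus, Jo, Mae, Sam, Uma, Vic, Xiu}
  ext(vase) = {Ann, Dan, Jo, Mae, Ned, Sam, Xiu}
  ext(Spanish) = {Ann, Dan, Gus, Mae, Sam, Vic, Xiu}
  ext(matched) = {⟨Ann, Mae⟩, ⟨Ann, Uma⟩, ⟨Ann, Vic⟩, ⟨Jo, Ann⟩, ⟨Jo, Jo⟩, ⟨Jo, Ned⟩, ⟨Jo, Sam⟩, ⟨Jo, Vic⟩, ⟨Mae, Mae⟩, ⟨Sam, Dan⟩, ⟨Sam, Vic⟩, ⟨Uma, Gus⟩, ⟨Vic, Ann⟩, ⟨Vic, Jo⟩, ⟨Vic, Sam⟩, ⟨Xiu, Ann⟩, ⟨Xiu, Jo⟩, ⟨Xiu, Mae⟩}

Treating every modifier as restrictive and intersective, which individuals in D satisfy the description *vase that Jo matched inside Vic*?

⟦that Jo matched⟧ = {x : ⟨Jo, x⟩ ∈ ⟦matched⟧} = {Ann, Jo, Ned, Sam, Vic}
⟦inside Vic⟧ = {x : ⟨x, Vic⟩ ∈ ⟦inside⟧} = {Ann, Dan, Mae, Ned, Sam, Uma}
⟦vase⟧ = {Ann, Dan, Jo, Mae, Ned, Sam, Xiu}
… ∩ ⟦that Jo matched⟧ = {Ann, Dan, Jo, Mae, Ned, Sam, Xiu} ∩ {Ann, Jo, Ned, Sam, Vic} = {Ann, Jo, Ned, Sam}
… ∩ ⟦inside Vic⟧ = {Ann, Jo, Ned, Sam} ∩ {Ann, Dan, Mae, Ned, Sam, Uma} = {Ann, Ned, Sam}
So ⟦vase that Jo matched inside Vic⟧ = {Ann, Ned, Sam}.

{Ann, Ned, Sam}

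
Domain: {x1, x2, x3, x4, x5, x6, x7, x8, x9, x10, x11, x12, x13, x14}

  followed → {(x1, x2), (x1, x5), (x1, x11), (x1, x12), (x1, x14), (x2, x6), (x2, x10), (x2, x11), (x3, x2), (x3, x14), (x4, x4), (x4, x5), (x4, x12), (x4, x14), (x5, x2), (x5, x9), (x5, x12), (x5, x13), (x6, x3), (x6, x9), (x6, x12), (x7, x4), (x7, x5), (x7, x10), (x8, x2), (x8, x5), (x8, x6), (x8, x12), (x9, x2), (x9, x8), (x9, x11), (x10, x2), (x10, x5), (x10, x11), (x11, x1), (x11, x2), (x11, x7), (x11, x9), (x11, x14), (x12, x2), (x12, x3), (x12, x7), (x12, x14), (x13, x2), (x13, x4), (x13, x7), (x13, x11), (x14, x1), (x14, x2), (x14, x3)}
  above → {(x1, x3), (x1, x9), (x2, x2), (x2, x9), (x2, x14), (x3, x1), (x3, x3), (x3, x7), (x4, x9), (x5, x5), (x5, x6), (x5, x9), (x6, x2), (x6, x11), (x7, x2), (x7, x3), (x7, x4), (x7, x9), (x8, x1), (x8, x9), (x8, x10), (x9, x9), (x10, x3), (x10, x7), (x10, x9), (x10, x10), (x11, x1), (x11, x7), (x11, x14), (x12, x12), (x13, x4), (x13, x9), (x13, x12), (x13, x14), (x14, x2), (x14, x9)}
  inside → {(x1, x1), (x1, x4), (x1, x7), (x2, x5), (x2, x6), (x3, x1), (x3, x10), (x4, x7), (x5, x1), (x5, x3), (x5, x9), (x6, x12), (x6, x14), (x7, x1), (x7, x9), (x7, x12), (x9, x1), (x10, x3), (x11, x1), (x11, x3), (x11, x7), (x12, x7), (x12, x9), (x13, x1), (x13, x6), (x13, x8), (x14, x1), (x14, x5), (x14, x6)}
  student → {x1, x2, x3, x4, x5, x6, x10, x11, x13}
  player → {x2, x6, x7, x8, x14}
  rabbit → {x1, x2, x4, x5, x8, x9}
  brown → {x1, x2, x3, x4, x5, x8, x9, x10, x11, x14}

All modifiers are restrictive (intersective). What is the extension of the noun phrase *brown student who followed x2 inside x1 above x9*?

{x1, x5}

⟦who followed x2⟧ = {x : ⟨x, x2⟩ ∈ ⟦followed⟧} = {x1, x3, x5, x8, x9, x10, x11, x12, x13, x14}
⟦inside x1⟧ = {x : ⟨x, x1⟩ ∈ ⟦inside⟧} = {x1, x3, x5, x7, x9, x11, x13, x14}
⟦above x9⟧ = {x : ⟨x, x9⟩ ∈ ⟦above⟧} = {x1, x2, x4, x5, x7, x8, x9, x10, x13, x14}
⟦student⟧ = {x1, x2, x3, x4, x5, x6, x10, x11, x13}
… ∩ ⟦who followed x2⟧ = {x1, x2, x3, x4, x5, x6, x10, x11, x13} ∩ {x1, x3, x5, x8, x9, x10, x11, x12, x13, x14} = {x1, x3, x5, x10, x11, x13}
… ∩ ⟦inside x1⟧ = {x1, x3, x5, x10, x11, x13} ∩ {x1, x3, x5, x7, x9, x11, x13, x14} = {x1, x3, x5, x11, x13}
… ∩ ⟦above x9⟧ = {x1, x3, x5, x11, x13} ∩ {x1, x2, x4, x5, x7, x8, x9, x10, x13, x14} = {x1, x5, x13}
… ∩ ⟦brown⟧ = {x1, x5, x13} ∩ {x1, x2, x3, x4, x5, x8, x9, x10, x11, x14} = {x1, x5}
So ⟦brown student who followed x2 inside x1 above x9⟧ = {x1, x5}.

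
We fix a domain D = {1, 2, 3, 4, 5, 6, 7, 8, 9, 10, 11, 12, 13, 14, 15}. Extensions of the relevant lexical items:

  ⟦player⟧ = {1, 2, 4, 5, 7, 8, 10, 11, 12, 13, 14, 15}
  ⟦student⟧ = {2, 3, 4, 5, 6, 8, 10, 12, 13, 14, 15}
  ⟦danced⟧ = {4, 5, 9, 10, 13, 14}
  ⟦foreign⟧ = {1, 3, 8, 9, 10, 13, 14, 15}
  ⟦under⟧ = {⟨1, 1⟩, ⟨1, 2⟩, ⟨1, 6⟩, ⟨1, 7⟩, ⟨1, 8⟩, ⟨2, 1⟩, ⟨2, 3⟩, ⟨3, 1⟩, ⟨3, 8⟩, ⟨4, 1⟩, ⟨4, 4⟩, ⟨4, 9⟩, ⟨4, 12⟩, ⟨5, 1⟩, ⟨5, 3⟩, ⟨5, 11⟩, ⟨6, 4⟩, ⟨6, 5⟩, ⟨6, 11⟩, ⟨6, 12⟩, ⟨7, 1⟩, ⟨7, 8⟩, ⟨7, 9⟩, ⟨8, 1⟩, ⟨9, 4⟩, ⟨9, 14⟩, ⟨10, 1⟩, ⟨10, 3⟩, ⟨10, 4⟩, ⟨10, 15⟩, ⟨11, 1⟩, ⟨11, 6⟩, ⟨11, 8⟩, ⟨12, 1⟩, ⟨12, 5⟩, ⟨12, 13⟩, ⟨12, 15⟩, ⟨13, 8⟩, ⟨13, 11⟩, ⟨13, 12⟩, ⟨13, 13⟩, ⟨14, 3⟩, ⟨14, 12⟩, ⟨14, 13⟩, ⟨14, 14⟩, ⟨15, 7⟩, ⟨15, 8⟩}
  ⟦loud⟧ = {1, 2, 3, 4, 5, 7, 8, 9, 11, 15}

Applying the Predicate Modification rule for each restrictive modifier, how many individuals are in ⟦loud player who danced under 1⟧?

2

⟦who danced⟧ = ⟦danced⟧ = {4, 5, 9, 10, 13, 14}
⟦under 1⟧ = {x : ⟨x, 1⟩ ∈ ⟦under⟧} = {1, 2, 3, 4, 5, 7, 8, 10, 11, 12}
⟦player⟧ = {1, 2, 4, 5, 7, 8, 10, 11, 12, 13, 14, 15}
… ∩ ⟦who danced⟧ = {1, 2, 4, 5, 7, 8, 10, 11, 12, 13, 14, 15} ∩ {4, 5, 9, 10, 13, 14} = {4, 5, 10, 13, 14}
… ∩ ⟦under 1⟧ = {4, 5, 10, 13, 14} ∩ {1, 2, 3, 4, 5, 7, 8, 10, 11, 12} = {4, 5, 10}
… ∩ ⟦loud⟧ = {4, 5, 10} ∩ {1, 2, 3, 4, 5, 7, 8, 9, 11, 15} = {4, 5}
⟦loud player who danced under 1⟧ = {4, 5}, so the cardinality is 2.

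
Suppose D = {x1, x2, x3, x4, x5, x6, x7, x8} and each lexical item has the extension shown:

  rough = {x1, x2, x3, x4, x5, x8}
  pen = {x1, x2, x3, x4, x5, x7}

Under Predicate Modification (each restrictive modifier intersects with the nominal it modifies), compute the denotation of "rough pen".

{x1, x2, x3, x4, x5}

⟦pen⟧ = {x1, x2, x3, x4, x5, x7}
… ∩ ⟦rough⟧ = {x1, x2, x3, x4, x5, x7} ∩ {x1, x2, x3, x4, x5, x8} = {x1, x2, x3, x4, x5}
So ⟦rough pen⟧ = {x1, x2, x3, x4, x5}.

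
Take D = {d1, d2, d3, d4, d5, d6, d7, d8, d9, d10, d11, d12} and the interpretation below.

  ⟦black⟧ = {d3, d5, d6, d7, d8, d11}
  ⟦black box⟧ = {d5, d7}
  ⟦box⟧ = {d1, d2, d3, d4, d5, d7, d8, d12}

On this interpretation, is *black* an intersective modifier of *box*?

⟦black⟧ ∩ ⟦box⟧ = {d3, d5, d6, d7, d8, d11} ∩ {d1, d2, d3, d4, d5, d7, d8, d12} = {d3, d5, d7, d8}
Observed ⟦black box⟧ = {d5, d7}.
These differ, so the modifier is not intersective in this model.

no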